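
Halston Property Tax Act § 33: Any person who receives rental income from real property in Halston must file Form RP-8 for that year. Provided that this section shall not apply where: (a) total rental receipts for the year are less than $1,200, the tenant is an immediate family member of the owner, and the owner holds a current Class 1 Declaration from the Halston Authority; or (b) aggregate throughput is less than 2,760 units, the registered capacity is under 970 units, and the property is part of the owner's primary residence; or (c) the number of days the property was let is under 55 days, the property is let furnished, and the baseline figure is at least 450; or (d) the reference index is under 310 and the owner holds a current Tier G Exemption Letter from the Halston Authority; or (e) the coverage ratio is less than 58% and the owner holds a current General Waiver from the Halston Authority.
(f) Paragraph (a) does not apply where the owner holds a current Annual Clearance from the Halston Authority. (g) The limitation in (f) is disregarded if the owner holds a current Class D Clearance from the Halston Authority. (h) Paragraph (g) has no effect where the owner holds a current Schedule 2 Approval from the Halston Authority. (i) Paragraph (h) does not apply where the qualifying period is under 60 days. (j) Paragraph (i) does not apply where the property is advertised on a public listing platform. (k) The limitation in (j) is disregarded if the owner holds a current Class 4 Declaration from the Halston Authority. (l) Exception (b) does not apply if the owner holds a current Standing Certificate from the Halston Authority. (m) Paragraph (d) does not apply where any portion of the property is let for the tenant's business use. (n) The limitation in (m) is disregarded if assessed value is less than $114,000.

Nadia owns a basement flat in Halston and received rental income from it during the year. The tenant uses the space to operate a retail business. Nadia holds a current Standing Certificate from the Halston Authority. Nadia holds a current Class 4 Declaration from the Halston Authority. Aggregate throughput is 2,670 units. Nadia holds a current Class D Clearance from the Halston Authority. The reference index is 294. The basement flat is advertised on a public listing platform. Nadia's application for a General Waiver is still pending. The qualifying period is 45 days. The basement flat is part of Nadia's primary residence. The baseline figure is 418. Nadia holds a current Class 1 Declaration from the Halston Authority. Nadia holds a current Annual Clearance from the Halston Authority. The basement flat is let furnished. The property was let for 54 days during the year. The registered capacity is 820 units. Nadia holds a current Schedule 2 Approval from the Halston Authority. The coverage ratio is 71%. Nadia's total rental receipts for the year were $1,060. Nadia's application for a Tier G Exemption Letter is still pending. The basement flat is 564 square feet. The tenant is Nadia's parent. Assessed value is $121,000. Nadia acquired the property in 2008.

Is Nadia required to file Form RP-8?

Exception (a)'s conditions are all satisfied: total rental receipts for the year are $1,060, less than the $1,200 limit; the tenant is an immediate family member; a current Class 1 Declaration is held. Considering the limiting provisions: (f) is triggered (a current Annual Clearance is held), but is itself disapplied by (g): (g) is engaged — a current Class D Clearance is held. (h) would limit (g) — a current Schedule 2 Approval is held — but (i) sets (h) aside: (i) operates against (h): the qualifying period is 45 days, under the 60 days limit. (j) would limit (i) — the property is publicly advertised — but (k) sets (j) aside: (k) operates — a current Class 4 Declaration is held. (a) remains available.
Exception (b)'s conditions are all satisfied: aggregate throughput is 2,670 units, less than the 2,760 units limit; the registered capacity is 820 units, under the 970 units limit; the basement flat is part of the primary residence. But: (l) operates against (b): a current Standing Certificate is held. Exception (b) does not apply.
Exception (c) requires that the baseline figure is at least 450; but the baseline figure is 418, short of 450, so (c) is unavailable.
Exception (d) does not apply: there is no Tier G Exemption Letter in force.
Exception (e) requires that the coverage ratio is less than 58%; but the coverage ratio is 71%, not less than 58%, so (e) is unavailable.

No — exception (a) applies; Nadia is not required to file Form RP-8.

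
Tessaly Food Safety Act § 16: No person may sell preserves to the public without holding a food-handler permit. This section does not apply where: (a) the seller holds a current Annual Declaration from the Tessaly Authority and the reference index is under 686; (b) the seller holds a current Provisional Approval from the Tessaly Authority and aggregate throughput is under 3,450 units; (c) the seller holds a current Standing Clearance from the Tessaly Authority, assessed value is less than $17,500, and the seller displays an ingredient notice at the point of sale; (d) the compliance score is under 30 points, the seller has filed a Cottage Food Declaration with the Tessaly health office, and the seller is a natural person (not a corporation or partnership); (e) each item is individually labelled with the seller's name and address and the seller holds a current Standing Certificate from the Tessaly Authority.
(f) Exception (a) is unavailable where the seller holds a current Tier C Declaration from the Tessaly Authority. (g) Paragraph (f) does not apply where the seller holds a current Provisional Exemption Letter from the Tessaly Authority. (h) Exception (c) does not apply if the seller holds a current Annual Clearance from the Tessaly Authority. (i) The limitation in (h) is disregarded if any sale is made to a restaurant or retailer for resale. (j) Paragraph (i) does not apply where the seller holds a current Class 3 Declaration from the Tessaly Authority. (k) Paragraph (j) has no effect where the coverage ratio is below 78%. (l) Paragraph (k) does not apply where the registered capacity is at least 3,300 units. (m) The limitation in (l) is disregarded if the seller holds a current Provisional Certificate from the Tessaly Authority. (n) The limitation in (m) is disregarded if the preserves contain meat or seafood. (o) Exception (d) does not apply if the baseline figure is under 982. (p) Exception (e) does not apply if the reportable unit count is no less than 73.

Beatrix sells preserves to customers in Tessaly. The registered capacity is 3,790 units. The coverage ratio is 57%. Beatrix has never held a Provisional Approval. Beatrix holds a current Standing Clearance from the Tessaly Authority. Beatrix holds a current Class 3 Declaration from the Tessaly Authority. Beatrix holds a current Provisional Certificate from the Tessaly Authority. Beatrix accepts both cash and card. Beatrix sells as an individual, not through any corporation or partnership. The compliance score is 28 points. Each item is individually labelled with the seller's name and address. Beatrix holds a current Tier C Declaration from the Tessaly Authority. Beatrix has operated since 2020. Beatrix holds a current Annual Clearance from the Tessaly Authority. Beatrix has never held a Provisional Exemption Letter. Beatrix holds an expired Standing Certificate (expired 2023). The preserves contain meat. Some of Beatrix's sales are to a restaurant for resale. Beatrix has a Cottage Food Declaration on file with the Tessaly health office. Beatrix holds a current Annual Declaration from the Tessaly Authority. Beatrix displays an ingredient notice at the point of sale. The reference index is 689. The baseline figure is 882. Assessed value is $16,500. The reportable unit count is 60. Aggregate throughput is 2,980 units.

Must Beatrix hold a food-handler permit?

Yes — Beatrix must hold a food-handler permit.

Exception (a) fails — the reference index is 689, not under 686.
Exception (b) fails — the Provisional Approval is not current.
Exception (c) is satisfied on its face — a current Standing Clearance is held; assessed value is $16,500, less than the $17,500 limit; an ingredient notice is displayed. But applying paragraphs (h)–(n): (h) operates — a current Annual Clearance is held. (i) would limit (h) — some sales are to a restaurant for resale — but (j) sets (i) aside: (j) is engaged — a current Class 3 Declaration is held. (k) would limit (j) — the coverage ratio is 57%, below the 78% limit — but (l) sets (k) aside: (l) is engaged — the registered capacity is 3,790 units, meeting the 3,300 units threshold. (m) would limit (l) — a current Provisional Certificate is held — but (n) sets (m) aside: (n) applies — the preserves contain meat. So (c) is unavailable.
Exception (d): the compliance score is 28 points, under the 30 points limit; a Cottage Food Declaration is on file; the seller is a natural person — every condition holds. However, paragraph (o) must be considered: (o) is triggered — the baseline figure is 882, under the 982 limit. (d) is therefore removed.
Exception (e) fails — there is no Standing Certificate in force.
None of the exceptions is available; § 16 applies in full.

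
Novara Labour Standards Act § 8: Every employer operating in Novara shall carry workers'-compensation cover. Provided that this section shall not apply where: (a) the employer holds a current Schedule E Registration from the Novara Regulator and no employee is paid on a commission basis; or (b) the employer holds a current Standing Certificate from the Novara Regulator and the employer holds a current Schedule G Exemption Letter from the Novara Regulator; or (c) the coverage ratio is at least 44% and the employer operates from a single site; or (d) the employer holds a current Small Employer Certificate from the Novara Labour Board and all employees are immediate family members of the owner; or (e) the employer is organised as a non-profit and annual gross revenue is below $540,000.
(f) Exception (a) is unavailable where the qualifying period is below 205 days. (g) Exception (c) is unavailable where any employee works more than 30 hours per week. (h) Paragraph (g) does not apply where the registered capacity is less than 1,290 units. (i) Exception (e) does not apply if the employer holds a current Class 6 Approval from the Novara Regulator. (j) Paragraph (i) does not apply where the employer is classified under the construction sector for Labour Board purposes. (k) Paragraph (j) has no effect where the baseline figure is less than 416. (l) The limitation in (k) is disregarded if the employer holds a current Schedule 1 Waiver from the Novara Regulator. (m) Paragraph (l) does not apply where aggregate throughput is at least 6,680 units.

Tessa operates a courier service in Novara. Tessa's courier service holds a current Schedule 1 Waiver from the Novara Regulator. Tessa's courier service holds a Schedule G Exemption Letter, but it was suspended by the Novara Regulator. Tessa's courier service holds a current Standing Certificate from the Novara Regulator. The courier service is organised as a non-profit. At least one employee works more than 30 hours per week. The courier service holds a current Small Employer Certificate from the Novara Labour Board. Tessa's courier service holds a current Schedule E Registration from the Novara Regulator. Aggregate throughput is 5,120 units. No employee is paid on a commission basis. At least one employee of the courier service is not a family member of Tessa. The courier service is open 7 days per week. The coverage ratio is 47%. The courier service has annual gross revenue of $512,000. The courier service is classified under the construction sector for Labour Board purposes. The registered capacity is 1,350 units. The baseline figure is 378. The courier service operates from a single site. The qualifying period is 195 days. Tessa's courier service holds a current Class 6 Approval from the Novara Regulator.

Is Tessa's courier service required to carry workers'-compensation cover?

Exception (a) is satisfied on its face — a current Schedule E Registration is held; no employee is paid on commission. However, paragraph (f) must be considered: (f) operates against (a): the qualifying period is 195 days, below the 205 days limit. (a) is therefore removed.
Exception (b) requires that the employer holds a current Schedule G Exemption Letter from the Novara Regulator; but no current Schedule G Exemption Letter is held, so (b) is unavailable.
Exception (c) is satisfied on its face — the coverage ratio is 47%, meeting the 44% threshold; the employer operates from a single site. Turning to paragraphs (g)–(h): (g) is triggered — at least one employee exceeds 30 hours/week. (h), which would lift (g), is inapplicable — the registered capacity is 1,350 units, not less than 1,290 units. (c) is therefore removed.
Exception (d) does not apply: at least one employee is not a family member.
Exception (e): the employer is a non-profit; annual gross revenue is $512,000, below the $540,000 limit — every condition holds. As to paragraphs (i)–(m): (i) operates (a current Class 6 Approval is held), but is set aside by (j): (j) operates against (i): the courier service is classified under the construction sector. (k) is triggered (the baseline figure is 378, less than the 416 limit), but is set aside by (l): (l) operates — a current Schedule 1 Waiver is held. (m) does not operate here (aggregate throughput is 5,120 units, short of 6,680 units), so (l) stands. Exception (e) stands.

No — exception (e) applies; Tessa's courier service is not required to carry workers'-compensation cover.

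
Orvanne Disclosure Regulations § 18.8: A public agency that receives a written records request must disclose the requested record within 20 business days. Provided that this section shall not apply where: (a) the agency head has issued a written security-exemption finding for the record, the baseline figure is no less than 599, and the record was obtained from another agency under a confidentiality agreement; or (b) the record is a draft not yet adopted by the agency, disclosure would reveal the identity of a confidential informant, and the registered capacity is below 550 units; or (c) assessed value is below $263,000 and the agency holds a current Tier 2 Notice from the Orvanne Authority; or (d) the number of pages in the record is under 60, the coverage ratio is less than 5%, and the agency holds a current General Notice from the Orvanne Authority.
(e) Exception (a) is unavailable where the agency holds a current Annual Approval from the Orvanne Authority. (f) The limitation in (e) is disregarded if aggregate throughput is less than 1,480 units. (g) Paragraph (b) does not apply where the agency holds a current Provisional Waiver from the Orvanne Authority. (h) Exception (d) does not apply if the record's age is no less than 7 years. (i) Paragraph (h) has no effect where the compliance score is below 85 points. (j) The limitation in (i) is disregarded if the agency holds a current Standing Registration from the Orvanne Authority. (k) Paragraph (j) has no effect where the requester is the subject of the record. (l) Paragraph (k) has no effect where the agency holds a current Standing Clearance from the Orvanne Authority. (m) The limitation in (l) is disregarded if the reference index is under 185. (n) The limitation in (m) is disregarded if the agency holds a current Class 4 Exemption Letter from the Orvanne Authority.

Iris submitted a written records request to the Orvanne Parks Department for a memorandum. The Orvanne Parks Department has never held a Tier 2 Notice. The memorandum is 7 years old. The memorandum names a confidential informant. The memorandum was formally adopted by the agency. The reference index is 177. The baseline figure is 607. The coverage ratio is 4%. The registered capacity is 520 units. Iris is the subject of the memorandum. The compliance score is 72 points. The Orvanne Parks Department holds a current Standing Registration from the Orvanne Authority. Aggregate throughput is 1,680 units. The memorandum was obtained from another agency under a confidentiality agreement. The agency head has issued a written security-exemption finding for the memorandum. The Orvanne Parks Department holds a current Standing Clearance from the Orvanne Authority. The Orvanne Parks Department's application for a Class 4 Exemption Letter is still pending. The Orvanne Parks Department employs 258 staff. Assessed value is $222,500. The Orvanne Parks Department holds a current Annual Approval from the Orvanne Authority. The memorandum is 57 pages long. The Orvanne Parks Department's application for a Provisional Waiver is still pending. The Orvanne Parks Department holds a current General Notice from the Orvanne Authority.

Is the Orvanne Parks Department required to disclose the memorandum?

Exception (a)'s conditions are all satisfied: a written security-exemption finding has been issued; the baseline figure is 607, meeting the 599 threshold; the memorandum was obtained under a confidentiality agreement. But applying paragraphs (e)–(f): (e) operates against (a): a current Annual Approval is held. (f), which would lift (e), does not operate here — aggregate throughput is 1,680 units, not less than 1,480 units. So (a) is unavailable.
Exception (b) requires that the record is a draft not yet adopted by the agency; but the memorandum has been formally adopted, so (b) is unavailable.
Exception (c) fails — no current Tier 2 Notice is held.
Exception (d) is satisfied on its face — the number of pages in the record is 57, under the 60 limit; the coverage ratio is 4%, less than the 5% limit; a current General Notice is held. Under paragraphs (h)–(n): (h) operates (the record's age is 7 years, meeting the 7 years threshold), but is displaced by (i): (i) is triggered — the compliance score is 72 points, below the 85 points limit. (j) is triggered (a current Standing Registration is held), but is overridden by (k): (k) operates against (j): Iris is the subject of the memorandum. (l) would limit (k) — a current Standing Clearance is held — but (m) sets (l) aside: (m) applies — the reference index is 177, under the 185 limit. (n) is inapplicable (the Class 4 Exemption Letter is not current), so (m) stands. (d) remains available.

No — exception (d) applies; the Orvanne Parks Department is not required to disclose the memorandum.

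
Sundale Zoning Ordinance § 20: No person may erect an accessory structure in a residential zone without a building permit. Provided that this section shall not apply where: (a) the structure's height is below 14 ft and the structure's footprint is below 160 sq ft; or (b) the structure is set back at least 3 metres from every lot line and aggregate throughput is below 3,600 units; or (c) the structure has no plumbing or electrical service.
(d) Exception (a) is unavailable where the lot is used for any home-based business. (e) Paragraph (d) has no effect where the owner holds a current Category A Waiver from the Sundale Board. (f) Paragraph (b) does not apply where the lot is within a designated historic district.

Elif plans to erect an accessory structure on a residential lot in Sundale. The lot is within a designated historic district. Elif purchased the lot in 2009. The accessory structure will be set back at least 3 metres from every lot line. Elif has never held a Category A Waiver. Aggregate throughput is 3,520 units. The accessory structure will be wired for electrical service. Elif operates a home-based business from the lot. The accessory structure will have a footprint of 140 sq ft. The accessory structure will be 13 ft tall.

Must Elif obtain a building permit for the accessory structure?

Yes — Elif must obtain a building permit.

Exception (a)'s conditions are all satisfied: the structure's height is 13 ft, below the 14 ft limit; the structure's footprint is 140 sq ft, below the 160 sq ft limit. However, paragraphs (d)–(e) must be considered: (d) applies — a home-based business operates on the lot. (e), which would lift (d), does not operate here — no current Category A Waiver is held. (a) is therefore removed.
Exception (b)'s conditions are all satisfied: the setback is at least 3 m on every side; aggregate throughput is 3,520 units, below the 3,600 units limit. But applying paragraph (f): (f) operates against (b): the lot is in a historic district. So (b) is unavailable.
Exception (c) fails — electrical service is planned.
None of the exceptions is available; § 20 applies in full.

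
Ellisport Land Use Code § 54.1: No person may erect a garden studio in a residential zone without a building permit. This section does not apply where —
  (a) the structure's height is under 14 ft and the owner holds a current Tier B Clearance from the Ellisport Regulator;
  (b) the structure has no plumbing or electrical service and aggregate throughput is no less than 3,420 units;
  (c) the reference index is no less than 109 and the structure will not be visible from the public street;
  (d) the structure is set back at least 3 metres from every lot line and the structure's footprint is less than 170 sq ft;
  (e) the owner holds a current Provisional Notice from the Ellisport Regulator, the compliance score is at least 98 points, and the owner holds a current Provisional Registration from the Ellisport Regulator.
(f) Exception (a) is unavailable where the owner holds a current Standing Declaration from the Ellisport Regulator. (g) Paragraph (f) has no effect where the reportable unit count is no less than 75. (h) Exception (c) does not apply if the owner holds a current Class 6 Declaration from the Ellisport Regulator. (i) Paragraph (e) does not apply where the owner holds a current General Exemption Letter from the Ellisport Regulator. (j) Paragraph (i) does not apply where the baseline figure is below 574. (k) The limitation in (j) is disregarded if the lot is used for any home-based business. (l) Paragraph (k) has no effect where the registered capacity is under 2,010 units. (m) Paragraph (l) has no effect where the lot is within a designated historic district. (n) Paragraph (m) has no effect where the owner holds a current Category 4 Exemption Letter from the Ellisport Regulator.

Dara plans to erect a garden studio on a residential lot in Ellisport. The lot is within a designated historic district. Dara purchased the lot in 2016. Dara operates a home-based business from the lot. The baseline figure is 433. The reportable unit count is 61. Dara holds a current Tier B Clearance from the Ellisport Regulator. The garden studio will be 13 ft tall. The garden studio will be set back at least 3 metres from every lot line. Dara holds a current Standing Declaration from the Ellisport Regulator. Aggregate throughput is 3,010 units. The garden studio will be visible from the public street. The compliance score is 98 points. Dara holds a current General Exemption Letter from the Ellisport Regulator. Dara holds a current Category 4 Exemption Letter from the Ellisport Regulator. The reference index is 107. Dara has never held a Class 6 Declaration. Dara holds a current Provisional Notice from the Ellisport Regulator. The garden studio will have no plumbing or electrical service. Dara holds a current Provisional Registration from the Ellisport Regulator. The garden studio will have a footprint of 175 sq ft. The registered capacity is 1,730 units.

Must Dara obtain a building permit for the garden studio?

Exception (a): the structure's height is 13 ft, under the 14 ft limit; a current Tier B Clearance is held — every condition holds. But: (f) applies — a current Standing Declaration is held. (g) is not engaged (the reportable unit count is 61, short of 75), so (f) stands. (a) is therefore removed.
Exception (b) does not apply: aggregate throughput is 3,010 units, short of 3,420 units.
Exception (c) requires that the reference index is no less than 109; but the reference index is 107, short of 109, so (c) is unavailable.
Exception (d) requires that the structure's footprint is less than 170 sq ft; but the structure's footprint is 175 sq ft, not less than 170 sq ft, so (d) is unavailable.
All of (e)'s requirements are met (a current Provisional Notice is held; the compliance score is 98 points, meeting the 98 points threshold; a current Provisional Registration is held). As to paragraphs (i)–(n): (i) would limit (e) — a current General Exemption Letter is held — but (j) sets (i) aside: (j) operates against (i): the baseline figure is 433, below the 574 limit. (k) would limit (j) — a home-based business operates on the lot — but (l) sets (k) aside: (l) applies — the registered capacity is 1,730 units, under the 2,010 units limit. (m) is engaged (the lot is in a historic district), but is set aside by (n): (n) is engaged — a current Category 4 Exemption Letter is held. (e) remains available.

No — exception (e) applies; Dara does not need a building permit.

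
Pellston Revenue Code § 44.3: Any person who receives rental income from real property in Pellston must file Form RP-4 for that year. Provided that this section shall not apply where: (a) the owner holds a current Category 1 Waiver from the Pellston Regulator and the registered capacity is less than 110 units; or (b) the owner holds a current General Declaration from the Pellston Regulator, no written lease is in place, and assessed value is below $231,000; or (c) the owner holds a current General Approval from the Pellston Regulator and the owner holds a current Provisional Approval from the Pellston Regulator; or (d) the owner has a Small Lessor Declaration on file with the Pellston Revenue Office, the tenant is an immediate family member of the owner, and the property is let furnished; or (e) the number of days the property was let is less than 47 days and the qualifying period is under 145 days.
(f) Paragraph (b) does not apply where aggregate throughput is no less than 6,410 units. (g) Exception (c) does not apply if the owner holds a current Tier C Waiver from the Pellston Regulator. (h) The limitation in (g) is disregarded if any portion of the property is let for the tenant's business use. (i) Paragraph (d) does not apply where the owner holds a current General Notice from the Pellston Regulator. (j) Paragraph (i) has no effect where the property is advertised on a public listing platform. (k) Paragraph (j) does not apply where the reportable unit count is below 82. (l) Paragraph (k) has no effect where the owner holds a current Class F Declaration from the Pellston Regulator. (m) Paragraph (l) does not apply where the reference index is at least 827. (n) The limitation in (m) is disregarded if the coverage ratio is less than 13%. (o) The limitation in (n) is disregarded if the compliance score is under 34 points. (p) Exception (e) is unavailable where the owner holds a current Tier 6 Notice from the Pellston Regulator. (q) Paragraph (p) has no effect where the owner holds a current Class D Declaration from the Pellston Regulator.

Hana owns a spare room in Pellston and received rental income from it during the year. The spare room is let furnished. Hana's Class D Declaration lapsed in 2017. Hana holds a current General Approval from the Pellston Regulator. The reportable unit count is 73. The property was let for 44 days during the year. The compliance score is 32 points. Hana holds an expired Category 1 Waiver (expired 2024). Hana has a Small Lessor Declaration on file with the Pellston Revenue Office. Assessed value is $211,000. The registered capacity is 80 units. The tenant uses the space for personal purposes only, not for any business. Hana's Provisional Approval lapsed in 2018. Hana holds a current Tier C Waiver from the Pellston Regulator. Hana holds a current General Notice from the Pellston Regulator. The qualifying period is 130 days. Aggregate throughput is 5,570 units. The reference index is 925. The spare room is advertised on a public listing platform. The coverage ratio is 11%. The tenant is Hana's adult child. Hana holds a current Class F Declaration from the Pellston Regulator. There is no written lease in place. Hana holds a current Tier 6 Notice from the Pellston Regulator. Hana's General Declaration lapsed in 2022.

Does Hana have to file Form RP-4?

Exception (a) does not apply: the Category 1 Waiver is not current.
Exception (b) requires that the owner holds a current General Declaration from the Pellston Regulator; but there is no General Declaration in force, so (b) is unavailable.
Exception (c) fails — there is no Provisional Approval in force.
Exception (d)'s conditions are all satisfied: a Small Lessor Declaration is on file; the tenant is an immediate family member; the property is let furnished. But: (i) operates against (d): a current General Notice is held. (j) applies (the property is publicly advertised), but is overridden by (k): (k) operates against (j): the reportable unit count is 73, below the 82 limit. (l) operates (a current Class F Declaration is held), but yields to (m): (m) operates against (l): the reference index is 925, meeting the 827 threshold. (n) is triggered (the coverage ratio is 11%, less than the 13% limit), but is displaced by (o): (o) operates — the compliance score is 32 points, under the 34 points limit. So (d) is unavailable.
Exception (e): the number of days the property was let is 44 days, less than the 47 days limit; the qualifying period is 130 days, under the 145 days limit — every condition holds. However, paragraphs (p)–(q) must be considered: (p) operates — a current Tier 6 Notice is held. (q), which would lift (p), does not operate here — no current Class D Declaration is held. So (e) is unavailable.
No exception applies. The general rule governs.

Yes — Hana must file Form RP-4.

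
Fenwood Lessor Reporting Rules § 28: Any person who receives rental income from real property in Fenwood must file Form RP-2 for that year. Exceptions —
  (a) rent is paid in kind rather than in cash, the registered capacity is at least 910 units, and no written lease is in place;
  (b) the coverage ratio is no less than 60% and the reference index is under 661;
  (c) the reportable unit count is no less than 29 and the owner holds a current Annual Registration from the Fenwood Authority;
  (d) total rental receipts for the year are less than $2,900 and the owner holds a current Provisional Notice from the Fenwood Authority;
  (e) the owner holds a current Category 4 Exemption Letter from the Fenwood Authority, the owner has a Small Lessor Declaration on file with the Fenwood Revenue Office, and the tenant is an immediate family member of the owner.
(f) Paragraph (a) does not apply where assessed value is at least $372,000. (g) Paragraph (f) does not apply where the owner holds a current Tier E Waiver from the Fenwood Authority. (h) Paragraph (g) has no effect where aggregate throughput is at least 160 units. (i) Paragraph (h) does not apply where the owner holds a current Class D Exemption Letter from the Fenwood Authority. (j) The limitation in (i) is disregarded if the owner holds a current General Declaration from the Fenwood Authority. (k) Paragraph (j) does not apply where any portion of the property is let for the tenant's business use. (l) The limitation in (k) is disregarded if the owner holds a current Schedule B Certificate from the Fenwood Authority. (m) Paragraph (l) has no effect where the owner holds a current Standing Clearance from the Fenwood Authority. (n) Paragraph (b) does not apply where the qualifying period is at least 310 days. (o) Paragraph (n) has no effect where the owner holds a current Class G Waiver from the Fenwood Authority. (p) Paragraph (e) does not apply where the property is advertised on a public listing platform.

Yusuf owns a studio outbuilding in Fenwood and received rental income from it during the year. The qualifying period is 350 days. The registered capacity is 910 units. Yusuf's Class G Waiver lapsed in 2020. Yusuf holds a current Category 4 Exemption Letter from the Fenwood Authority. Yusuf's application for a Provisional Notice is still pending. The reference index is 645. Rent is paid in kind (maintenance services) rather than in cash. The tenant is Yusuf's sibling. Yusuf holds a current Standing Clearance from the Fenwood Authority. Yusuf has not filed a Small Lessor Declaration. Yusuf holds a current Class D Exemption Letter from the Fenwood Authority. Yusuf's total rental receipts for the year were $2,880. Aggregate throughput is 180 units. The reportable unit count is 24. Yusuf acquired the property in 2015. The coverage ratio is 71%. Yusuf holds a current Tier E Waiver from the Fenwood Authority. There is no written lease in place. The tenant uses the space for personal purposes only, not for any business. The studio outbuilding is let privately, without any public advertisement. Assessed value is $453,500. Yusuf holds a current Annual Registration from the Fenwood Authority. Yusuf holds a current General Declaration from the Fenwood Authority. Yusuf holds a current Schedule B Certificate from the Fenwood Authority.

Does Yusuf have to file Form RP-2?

Yes — Yusuf must file Form RP-2.

Exception (a) is satisfied on its face — rent is paid in kind; the registered capacity is 910 units, meeting the 910 units threshold; there is no written lease. But applying paragraphs (f)–(m): (f) operates against (a): assessed value is $453,500, meeting the $372,000 threshold. (g) operates (a current Tier E Waiver is held), but is overridden by (h): (h) operates against (g): aggregate throughput is 180 units, meeting the 160 units threshold. (i) operates (a current Class D Exemption Letter is held), but is overridden by (j): (j) operates against (i): a current General Declaration is held. (k), which would lift (j), does not operate here — the space is used for personal purposes only. So (a) is unavailable.
All of (b)'s requirements are met (the coverage ratio is 71%, meeting the 60% threshold; the reference index is 645, under the 661 limit). However, paragraphs (n)–(o) must be considered: (n) is engaged — the qualifying period is 350 days, meeting the 310 days threshold. (o), which would lift (n), does not operate here — no current Class G Waiver is held. (b) is therefore removed.
Exception (c) requires that the reportable unit count is no less than 29; but the reportable unit count is 24, short of 29, so (c) is unavailable.
Exception (d) fails — there is no Provisional Notice in force.
Exception (e) requires that the owner has a Small Lessor Declaration on file with the Fenwood Revenue Office; but no Small Lessor Declaration is on file, so (e) is unavailable.
Every exception is unavailable, so the rule governs.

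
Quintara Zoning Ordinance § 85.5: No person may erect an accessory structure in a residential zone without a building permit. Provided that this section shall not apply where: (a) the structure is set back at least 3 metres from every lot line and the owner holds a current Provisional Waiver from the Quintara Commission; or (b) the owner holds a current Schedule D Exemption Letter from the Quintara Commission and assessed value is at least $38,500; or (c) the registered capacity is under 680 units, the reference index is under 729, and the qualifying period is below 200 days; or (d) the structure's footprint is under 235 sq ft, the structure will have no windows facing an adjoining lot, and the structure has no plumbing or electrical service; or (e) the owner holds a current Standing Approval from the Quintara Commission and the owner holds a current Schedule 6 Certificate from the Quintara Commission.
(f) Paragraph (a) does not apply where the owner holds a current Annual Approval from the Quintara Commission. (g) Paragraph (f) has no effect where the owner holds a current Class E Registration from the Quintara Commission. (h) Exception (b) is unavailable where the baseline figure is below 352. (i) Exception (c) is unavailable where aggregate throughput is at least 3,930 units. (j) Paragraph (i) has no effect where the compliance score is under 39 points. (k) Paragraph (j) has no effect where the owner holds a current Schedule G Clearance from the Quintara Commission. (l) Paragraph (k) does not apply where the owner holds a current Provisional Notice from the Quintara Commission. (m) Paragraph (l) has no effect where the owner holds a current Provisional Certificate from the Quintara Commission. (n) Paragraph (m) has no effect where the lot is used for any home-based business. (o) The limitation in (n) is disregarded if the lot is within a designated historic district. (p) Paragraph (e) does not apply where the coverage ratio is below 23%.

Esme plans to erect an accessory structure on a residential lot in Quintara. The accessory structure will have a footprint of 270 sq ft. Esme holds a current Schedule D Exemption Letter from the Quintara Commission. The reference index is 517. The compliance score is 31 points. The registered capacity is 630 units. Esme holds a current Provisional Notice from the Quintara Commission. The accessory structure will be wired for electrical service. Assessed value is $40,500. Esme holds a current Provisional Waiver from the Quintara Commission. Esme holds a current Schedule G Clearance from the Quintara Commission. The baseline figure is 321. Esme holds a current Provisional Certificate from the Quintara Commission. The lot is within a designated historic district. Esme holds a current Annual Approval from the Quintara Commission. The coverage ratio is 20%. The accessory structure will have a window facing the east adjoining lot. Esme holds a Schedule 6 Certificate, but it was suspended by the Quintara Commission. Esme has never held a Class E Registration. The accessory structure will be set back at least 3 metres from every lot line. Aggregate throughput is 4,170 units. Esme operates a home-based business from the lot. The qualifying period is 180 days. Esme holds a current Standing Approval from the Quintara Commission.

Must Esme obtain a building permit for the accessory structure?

Yes — Esme must obtain a building permit.

Exception (a): the setback is at least 3 m on every side; a current Provisional Waiver is held — every condition holds. But: (f) operates — a current Annual Approval is held. (g) is not triggered (there is no Class E Registration in force), so (f) stands. (a) is therefore removed.
All of (b)'s requirements are met (a current Schedule D Exemption Letter is held; assessed value is $40,500, meeting the $38,500 threshold). However, paragraph (h) must be considered: (h) operates against (b): the baseline figure is 321, below the 352 limit. (b) is therefore removed.
Exception (c)'s conditions are all satisfied: the registered capacity is 630 units, under the 680 units limit; the reference index is 517, under the 729 limit; the qualifying period is 180 days, below the 200 days limit. However, paragraphs (i)–(o) must be considered: (i) operates against (c): aggregate throughput is 4,170 units, meeting the 3,930 units threshold. (j) would limit (i) — the compliance score is 31 points, under the 39 points limit — but (k) sets (j) aside: (k) applies — a current Schedule G Clearance is held. (l) would limit (k) — a current Provisional Notice is held — but (m) sets (l) aside: (m) operates against (l): a current Provisional Certificate is held. (n) would limit (m) — a home-based business operates on the lot — but (o) sets (n) aside: (o) is triggered — the lot is in a historic district. Exception (c) does not apply.
Exception (d) fails — the structure's footprint is 270 sq ft, not under 235 sq ft.
Exception (e) requires that the owner holds a current Schedule 6 Certificate from the Quintara Commission; but no current Schedule 6 Certificate is held, so (e) is unavailable.
No exception applies. The general rule governs.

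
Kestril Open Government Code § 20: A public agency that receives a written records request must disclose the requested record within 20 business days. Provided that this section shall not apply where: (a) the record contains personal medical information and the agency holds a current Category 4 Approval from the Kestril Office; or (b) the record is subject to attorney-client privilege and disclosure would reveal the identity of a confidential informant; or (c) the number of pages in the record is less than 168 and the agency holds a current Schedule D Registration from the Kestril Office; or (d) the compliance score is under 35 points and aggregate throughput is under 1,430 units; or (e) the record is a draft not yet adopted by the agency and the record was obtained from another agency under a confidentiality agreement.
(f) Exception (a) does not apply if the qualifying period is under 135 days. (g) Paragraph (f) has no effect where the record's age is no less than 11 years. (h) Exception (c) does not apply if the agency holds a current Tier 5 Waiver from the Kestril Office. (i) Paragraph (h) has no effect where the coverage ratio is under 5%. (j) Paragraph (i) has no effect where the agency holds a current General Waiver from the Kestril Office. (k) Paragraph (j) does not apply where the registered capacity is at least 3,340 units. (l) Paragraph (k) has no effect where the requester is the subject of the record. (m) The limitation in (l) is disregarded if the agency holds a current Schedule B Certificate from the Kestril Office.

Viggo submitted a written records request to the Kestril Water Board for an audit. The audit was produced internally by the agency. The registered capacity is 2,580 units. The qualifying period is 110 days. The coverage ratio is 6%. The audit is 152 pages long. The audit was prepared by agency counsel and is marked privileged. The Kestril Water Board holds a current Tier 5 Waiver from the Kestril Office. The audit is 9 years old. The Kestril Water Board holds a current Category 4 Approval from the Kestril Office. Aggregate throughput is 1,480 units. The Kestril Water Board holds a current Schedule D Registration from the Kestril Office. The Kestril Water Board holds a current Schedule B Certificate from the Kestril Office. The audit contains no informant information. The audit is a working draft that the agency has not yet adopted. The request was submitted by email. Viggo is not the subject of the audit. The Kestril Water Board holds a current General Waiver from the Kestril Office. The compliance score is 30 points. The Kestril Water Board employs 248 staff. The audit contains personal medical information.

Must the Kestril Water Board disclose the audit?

All of (a)'s requirements are met (the audit contains personal medical information; a current Category 4 Approval is held). But applying paragraphs (f)–(g): (f) operates against (a): the qualifying period is 110 days, under the 135 days limit. (g), which would lift (f), is inapplicable — the record's age is 9 years, short of 11 years. Exception (a) does not apply.
Exception (b) fails — the audit contains no informant information.
Exception (c)'s conditions are all satisfied: the number of pages in the record is 152, less than the 168 limit; a current Schedule D Registration is held. But applying paragraphs (h)–(m): (h) is triggered — a current Tier 5 Waiver is held. (i) is inapplicable (the coverage ratio is 6%, not under 5%), so (h) stands. Exception (c) does not apply.
Exception (d) does not apply: aggregate throughput is 1,480 units, not under 1,430 units.
Exception (e) requires that the record was obtained from another agency under a confidentiality agreement; but the audit was produced internally, so (e) is unavailable.
No exception is made out. the Kestril Water Board falls within the general rule.

Yes — the Kestril Water Board must disclose the audit.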